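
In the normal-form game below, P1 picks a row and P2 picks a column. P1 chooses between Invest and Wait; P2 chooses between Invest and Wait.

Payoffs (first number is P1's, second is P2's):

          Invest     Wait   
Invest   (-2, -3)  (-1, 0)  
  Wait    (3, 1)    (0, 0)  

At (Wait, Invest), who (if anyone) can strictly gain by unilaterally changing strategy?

P1 at (Wait, Invest) earns 3; deviating to Invest yields -2 — not better.
P2 earns 1; deviating to Wait yields 0 — not better.
Neither player can strictly improve; the profile is a Nash equilibrium.

Neither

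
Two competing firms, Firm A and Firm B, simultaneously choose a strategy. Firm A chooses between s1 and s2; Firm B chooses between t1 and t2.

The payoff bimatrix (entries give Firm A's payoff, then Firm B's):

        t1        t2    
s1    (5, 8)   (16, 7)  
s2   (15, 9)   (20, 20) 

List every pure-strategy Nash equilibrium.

(s1, t1): Firm A prefers s2 (15 > 5) — not an equilibrium.
(s1, t2): Firm A prefers s2 (20 > 16); Firm B prefers t1 (8 > 7) — not an equilibrium.
(s2, t1): Firm B prefers t2 (20 > 9) — not an equilibrium.
(s2, t2): Firm A gets 20 ≥ 16 from s1, and Firm B gets 20 ≥ 9 from t1 — Nash equilibrium.

(s2, t2)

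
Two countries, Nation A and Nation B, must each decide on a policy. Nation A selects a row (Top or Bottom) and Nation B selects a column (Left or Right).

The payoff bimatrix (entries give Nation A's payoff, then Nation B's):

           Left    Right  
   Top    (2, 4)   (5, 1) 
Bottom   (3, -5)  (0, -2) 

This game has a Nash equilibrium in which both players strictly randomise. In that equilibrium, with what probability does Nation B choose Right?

Let c be the probability that Nation B plays Left. In a completely mixed equilibrium, Nation A must be indifferent between Top and Bottom.
Nation A's expected payoff from Top is 2c + 5(1−c); from Bottom it is 3c.
Setting these equal: −3c + 5 = 3c, so c = 5/6.
Therefore Nation B plays Right with probability 1 − 5/6 = 1/6.

1/6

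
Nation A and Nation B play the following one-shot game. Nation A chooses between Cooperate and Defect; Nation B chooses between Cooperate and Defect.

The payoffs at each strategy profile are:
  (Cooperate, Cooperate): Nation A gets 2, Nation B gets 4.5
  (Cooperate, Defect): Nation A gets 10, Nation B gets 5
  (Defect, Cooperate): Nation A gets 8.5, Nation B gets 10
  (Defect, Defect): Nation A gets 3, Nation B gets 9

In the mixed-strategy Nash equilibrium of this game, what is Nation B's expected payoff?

19/3

First find x, the probability Nation A plays Cooperate, from Nation B's indifference between Cooperate and Defect: 4.5x + 10(1−x) = 5x + 9(1−x), giving x = 2/3.
Since Nation B is indifferent in equilibrium, Nation B's expected payoff equals the payoff from either column against (2/3, 1/3). Using Cooperate: 4.5(2/3) + 10(1/3) = 19/3.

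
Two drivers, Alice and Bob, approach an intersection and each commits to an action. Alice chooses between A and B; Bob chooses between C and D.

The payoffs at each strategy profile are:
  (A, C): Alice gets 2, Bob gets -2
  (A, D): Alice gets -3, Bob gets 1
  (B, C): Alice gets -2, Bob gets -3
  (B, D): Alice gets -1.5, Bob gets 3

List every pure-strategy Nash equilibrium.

(B, D)

(A, C): Bob prefers D (1 > -2) — not an equilibrium.
(A, D): Alice prefers B (-1.5 > -3) — not an equilibrium.
(B, C): Alice prefers A (2 > -2); Bob prefers D (3 > -3) — not an equilibrium.
(B, D): Alice gets -1.5 ≥ -3 from A, and Bob gets 3 ≥ -3 from C — Nash equilibrium.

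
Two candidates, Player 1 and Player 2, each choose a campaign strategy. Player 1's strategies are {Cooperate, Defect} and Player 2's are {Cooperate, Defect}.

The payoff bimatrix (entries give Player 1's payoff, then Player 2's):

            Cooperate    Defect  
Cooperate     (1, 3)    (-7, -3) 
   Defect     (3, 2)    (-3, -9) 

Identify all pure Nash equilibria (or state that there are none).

(Defect, Cooperate)

(Cooperate, Cooperate): Player 1 prefers Defect (3 > 1) — not an equilibrium.
(Cooperate, Defect): Player 1 prefers Defect (-3 > -7); Player 2 prefers Cooperate (3 > -3) — not an equilibrium.
(Defect, Cooperate): Player 1 gets 3 ≥ 1 from Cooperate, and Player 2 gets 2 ≥ -9 from Defect — Nash equilibrium.
(Defect, Defect): Player 2 prefers Cooperate (2 > -9) — not an equilibrium.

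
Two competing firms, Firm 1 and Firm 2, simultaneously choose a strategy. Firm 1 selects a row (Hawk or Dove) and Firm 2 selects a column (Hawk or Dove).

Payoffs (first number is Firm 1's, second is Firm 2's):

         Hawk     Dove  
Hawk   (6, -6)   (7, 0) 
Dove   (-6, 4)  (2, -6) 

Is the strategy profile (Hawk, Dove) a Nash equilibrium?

Yes

At (Hawk, Dove), Firm 1 earns 7; switching to Dove would give 2, so Firm 1 has no profitable deviation.
Firm 2 earns 0; switching to Hawk would give -6, so Firm 2 has no profitable deviation.
Neither player can gain by a unilateral deviation, so this profile is a Nash equilibrium.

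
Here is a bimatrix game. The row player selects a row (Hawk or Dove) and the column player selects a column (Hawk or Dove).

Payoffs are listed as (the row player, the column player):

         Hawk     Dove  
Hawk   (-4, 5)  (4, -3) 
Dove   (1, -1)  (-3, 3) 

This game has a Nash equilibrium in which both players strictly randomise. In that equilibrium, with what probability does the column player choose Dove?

5/12

Let q be the probability that the column player plays Hawk. In a completely mixed equilibrium, the row player must be indifferent between Hawk and Dove.
The row player's expected payoff from Hawk is −4q + 4(1−q); from Dove it is q − 3(1−q).
Setting these equal: −8q + 4 = 4q − 3, so q = 7/12.
Therefore the column player plays Dove with probability 1 − 7/12 = 5/12.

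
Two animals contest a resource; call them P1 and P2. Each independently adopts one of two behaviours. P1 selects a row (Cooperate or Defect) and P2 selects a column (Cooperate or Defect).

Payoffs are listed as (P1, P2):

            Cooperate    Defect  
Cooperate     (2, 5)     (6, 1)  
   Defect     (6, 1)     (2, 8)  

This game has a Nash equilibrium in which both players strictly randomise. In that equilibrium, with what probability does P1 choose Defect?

Let x be the probability that P1 plays Cooperate. In a completely mixed equilibrium, P2 must be indifferent between Cooperate and Defect.
P2's expected payoff from Cooperate is 5x + (1−x); from Defect it is x + 8(1−x).
Setting these equal: 4x + 1 = −7x + 8, so x = 7/11.
Therefore P1 plays Defect with probability 1 − 7/11 = 4/11.

4/11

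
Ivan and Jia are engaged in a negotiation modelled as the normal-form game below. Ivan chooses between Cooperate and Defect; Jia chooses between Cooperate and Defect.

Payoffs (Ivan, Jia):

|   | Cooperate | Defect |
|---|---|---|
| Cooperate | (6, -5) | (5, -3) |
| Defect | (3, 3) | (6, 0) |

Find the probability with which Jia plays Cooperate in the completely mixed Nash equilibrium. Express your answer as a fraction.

Let c be the probability that Jia plays Cooperate. In a completely mixed equilibrium, Ivan must be indifferent between Cooperate and Defect.
Ivan's expected payoff from Cooperate is 6c + 5(1−c); from Defect it is 3c + 6(1−c).
Setting these equal: c + 5 = −3c + 6, so c = 1/4.

1/4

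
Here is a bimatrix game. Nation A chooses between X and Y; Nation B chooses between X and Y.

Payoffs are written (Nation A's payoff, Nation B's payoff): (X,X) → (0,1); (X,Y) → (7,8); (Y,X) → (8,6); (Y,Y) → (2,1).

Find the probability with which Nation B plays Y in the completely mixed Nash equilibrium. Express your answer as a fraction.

Let q be the probability that Nation B plays X. In a completely mixed equilibrium, Nation A must be indifferent between X and Y.
Nation A's expected payoff from X is 7(1−q); from Y it is 8q + 2(1−q).
Setting these equal: −7q + 7 = 6q + 2, so q = 5/13.
Therefore Nation B plays Y with probability 1 − 5/13 = 8/13.

8/13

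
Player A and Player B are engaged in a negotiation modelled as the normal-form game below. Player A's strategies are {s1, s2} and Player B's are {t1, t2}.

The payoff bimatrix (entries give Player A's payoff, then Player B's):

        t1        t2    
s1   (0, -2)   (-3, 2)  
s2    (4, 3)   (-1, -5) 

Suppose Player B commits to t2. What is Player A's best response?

s2

Against t2, Player A earns -3 from s1 and -1 from s2.
So s2 is the best response.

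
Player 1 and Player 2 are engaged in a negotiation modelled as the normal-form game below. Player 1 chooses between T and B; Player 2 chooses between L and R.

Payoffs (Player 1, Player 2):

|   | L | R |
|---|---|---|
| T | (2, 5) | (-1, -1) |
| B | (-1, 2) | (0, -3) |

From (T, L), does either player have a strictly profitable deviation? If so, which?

Neither

Player 1 at (T, L) earns 2; deviating to B yields -1 — not better.
Player 2 earns 5; deviating to R yields -1 — not better.
Neither player can strictly improve; the profile is a Nash equilibrium.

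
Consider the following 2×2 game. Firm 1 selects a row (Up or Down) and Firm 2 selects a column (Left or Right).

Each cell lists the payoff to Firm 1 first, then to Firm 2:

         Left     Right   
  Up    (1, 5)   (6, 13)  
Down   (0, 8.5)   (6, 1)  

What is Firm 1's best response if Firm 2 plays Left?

Against Left, Firm 1 earns 1 from Up and 0 from Down.
So Up is the best response.

Up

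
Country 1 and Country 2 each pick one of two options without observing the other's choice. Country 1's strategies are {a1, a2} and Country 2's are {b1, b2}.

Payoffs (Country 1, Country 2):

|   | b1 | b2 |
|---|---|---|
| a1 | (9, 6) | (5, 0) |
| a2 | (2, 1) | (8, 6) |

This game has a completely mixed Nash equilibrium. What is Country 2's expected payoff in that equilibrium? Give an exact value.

36/11

First find p, the probability Country 1 plays a1, from Country 2's indifference between b1 and b2: 6p + (1−p) = 6(1−p), giving p = 5/11.
Since Country 2 is indifferent in equilibrium, Country 2's expected payoff equals the payoff from either column against (5/11, 6/11). Using b1: 6(5/11) + (6/11) = 36/11.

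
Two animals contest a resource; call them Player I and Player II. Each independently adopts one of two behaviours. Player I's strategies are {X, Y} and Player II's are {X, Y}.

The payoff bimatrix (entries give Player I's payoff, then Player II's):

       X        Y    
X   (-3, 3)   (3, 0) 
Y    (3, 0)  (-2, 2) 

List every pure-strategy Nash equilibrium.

(X, X): Player I prefers Y (3 > -3) — not an equilibrium.
(X, Y): Player II prefers X (3 > 0) — not an equilibrium.
(Y, X): Player II prefers Y (2 > 0) — not an equilibrium.
(Y, Y): Player I prefers X (3 > -2) — not an equilibrium.

none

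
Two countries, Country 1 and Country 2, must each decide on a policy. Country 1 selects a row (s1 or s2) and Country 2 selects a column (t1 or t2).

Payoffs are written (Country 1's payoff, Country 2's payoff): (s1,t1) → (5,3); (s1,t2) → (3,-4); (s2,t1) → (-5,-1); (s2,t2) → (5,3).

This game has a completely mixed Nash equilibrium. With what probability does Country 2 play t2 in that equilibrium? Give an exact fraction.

5/6

Let y be the probability that Country 2 plays t1. In a completely mixed equilibrium, Country 1 must be indifferent between s1 and s2.
Country 1's expected payoff from s1 is 5y + 3(1−y); from s2 it is −5y + 5(1−y).
Setting these equal: 2y + 3 = −10y + 5, so y = 1/6.
Therefore Country 2 plays t2 with probability 1 − 1/6 = 5/6.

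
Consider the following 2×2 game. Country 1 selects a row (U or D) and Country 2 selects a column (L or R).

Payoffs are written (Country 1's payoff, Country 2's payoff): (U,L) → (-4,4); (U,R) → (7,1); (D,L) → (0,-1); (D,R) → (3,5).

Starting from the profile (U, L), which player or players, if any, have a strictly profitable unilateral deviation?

Country 1

Country 1 at (U, L) earns -4; deviating to D yields 0 — a strict improvement.
Country 2 earns 4; deviating to R yields 1 — not better.
Only Country 1 has a strictly profitable deviation.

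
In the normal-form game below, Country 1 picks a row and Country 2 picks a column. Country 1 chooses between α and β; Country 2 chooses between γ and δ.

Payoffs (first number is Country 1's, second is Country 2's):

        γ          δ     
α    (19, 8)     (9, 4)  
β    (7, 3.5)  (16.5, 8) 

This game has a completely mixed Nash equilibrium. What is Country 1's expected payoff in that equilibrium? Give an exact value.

First find y, the probability Country 2 plays γ, from Country 1's indifference between α and β: 19y + 9(1−y) = 7y + 16.5(1−y), giving y = 5/13.
Since Country 1 is indifferent in equilibrium, Country 1's expected payoff equals the payoff from either row against (5/13, 8/13). Using α: 19(5/13) + 9(8/13) = 167/13.

167/13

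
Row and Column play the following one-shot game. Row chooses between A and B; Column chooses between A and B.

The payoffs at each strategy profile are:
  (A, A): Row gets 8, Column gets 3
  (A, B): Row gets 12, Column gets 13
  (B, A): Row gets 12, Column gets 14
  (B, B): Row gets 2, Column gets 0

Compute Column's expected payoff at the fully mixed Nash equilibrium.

First find x, the probability Row plays A, from Column's indifference between A and B: 3x + 14(1−x) = 13x, giving x = 7/12.
Since Column is indifferent in equilibrium, Column's expected payoff equals the payoff from either column against (7/12, 5/12). Using A: 3(7/12) + 14(5/12) = 91/12.

91/12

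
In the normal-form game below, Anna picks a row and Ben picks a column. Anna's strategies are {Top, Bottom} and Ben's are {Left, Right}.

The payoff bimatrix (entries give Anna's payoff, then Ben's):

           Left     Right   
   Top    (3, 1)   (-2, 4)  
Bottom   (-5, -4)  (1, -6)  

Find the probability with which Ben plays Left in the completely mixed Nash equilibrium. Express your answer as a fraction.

Let q be the probability that Ben plays Left. In a completely mixed equilibrium, Anna must be indifferent between Top and Bottom.
Anna's expected payoff from Top is 3q − 2(1−q); from Bottom it is −5q + (1−q).
Setting these equal: 5q − 2 = −6q + 1, so q = 3/11.

3/11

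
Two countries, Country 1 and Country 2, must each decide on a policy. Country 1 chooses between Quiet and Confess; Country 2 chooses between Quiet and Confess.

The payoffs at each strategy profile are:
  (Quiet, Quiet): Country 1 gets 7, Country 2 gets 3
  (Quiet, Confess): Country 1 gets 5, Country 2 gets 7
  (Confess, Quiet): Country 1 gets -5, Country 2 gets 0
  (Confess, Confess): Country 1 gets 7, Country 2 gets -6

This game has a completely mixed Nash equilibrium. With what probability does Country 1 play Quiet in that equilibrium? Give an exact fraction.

Let r be the probability that Country 1 plays Quiet. In a completely mixed equilibrium, Country 2 must be indifferent between Quiet and Confess.
Country 2's expected payoff from Quiet is 3r; from Confess it is 7r − 6(1−r).
Setting these equal: 3r = 13r − 6, so r = 3/5.

3/5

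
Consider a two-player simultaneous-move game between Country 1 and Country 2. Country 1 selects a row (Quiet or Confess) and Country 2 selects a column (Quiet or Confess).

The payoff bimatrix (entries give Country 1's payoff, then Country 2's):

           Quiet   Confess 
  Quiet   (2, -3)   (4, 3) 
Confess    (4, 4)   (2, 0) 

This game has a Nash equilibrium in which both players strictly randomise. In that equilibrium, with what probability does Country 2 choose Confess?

Let y be the probability that Country 2 plays Quiet. In a completely mixed equilibrium, Country 1 must be indifferent between Quiet and Confess.
Country 1's expected payoff from Quiet is 2y + 4(1−y); from Confess it is 4y + 2(1−y).
Setting these equal: −2y + 4 = 2y + 2, so y = 1/2.
Therefore Country 2 plays Confess with probability 1 − 1/2 = 1/2.

1/2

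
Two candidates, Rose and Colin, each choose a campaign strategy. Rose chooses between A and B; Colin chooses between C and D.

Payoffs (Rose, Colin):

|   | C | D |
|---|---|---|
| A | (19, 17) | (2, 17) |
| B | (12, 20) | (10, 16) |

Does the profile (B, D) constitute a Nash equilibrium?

No

At (B, D), Rose earns 10; switching to A would give 2, so Rose has no profitable deviation.
Colin earns 16; switching to C would give 20, so Colin would deviate.
Since at least one player can profitably deviate, this is not a Nash equilibrium.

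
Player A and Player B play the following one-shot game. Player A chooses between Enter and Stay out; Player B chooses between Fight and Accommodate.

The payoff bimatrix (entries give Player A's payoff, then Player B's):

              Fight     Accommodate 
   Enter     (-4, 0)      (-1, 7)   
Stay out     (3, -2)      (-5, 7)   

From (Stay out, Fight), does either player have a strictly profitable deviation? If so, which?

Player A at (Stay out, Fight) earns 3; deviating to Enter yields -4 — not better.
Player B earns -2; deviating to Accommodate yields 7 — a strict improvement.
Only Player B has a strictly profitable deviation.

Player B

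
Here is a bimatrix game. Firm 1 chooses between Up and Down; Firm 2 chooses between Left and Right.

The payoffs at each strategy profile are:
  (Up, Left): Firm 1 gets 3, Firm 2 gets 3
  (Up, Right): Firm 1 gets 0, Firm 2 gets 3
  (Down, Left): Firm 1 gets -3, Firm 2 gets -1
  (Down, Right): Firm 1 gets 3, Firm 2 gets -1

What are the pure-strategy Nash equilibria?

(Up, Left) and (Down, Right)

(Up, Left): Firm 1 gets 3 ≥ -3 from Down, and Firm 2 gets 3 ≥ 3 from Right — Nash equilibrium.
(Up, Right): Firm 1 prefers Down (3 > 0) — not an equilibrium.
(Down, Left): Firm 1 prefers Up (3 > -3) — not an equilibrium.
(Down, Right): Firm 1 gets 3 ≥ 0 from Up, and Firm 2 gets -1 ≥ -1 from Left — Nash equilibrium.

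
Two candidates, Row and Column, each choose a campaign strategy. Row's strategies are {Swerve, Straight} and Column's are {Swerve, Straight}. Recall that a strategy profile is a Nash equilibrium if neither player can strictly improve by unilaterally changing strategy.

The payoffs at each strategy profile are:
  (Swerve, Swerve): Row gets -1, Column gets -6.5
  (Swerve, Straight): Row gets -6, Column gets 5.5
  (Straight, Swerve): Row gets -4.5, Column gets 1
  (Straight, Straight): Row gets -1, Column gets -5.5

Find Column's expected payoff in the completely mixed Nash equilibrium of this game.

First find p, the probability Row plays Swerve, from Column's indifference between Swerve and Straight: −6.5p + (1−p) = 5.5p − 5.5(1−p), giving p = 13/37.
Since Column is indifferent in equilibrium, Column's expected payoff equals the payoff from either column against (13/37, 24/37). Using Swerve: −6.5(13/37) + (24/37) = -121/74.

-121/74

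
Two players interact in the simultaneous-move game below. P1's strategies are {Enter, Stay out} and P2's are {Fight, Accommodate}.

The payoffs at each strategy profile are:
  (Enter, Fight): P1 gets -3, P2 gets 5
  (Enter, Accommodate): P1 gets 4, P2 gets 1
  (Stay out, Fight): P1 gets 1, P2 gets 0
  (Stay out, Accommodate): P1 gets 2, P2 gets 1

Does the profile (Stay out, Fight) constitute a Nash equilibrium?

No

At (Stay out, Fight), P1 earns 1; switching to Enter would give -3, so P1 has no profitable deviation.
P2 earns 0; switching to Accommodate would give 1, so P2 would deviate.
Since at least one player can profitably deviate, this is not a Nash equilibrium.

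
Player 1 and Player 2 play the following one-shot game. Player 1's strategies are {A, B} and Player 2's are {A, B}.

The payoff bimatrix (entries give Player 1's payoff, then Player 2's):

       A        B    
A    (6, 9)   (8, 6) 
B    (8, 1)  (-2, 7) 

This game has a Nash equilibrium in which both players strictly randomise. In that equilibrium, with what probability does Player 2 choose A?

Let y be the probability that Player 2 plays A. In a completely mixed equilibrium, Player 1 must be indifferent between A and B.
Player 1's expected payoff from A is 6y + 8(1−y); from B it is 8y − 2(1−y).
Setting these equal: −2y + 8 = 10y − 2, so y = 5/6.

5/6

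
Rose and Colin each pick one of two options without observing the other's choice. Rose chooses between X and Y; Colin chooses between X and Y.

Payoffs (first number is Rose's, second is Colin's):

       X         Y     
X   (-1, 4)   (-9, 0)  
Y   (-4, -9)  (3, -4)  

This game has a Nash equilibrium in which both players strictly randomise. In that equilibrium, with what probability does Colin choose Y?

Let c be the probability that Colin plays X. In a completely mixed equilibrium, Rose must be indifferent between X and Y.
Rose's expected payoff from X is −c − 9(1−c); from Y it is −4c + 3(1−c).
Setting these equal: 8c − 9 = −7c + 3, so c = 4/5.
Therefore Colin plays Y with probability 1 − 4/5 = 1/5.

1/5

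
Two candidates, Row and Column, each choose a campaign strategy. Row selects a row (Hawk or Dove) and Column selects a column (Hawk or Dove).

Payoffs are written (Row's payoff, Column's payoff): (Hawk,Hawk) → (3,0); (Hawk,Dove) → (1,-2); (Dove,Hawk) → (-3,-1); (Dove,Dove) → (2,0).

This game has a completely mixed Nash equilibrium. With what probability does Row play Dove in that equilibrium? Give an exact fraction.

2/3

Let r be the probability that Row plays Hawk. In a completely mixed equilibrium, Column must be indifferent between Hawk and Dove.
Column's expected payoff from Hawk is −(1−r); from Dove it is −2r.
Setting these equal: r − 1 = −2r, so r = 1/3.
Therefore Row plays Dove with probability 1 − 1/3 = 2/3.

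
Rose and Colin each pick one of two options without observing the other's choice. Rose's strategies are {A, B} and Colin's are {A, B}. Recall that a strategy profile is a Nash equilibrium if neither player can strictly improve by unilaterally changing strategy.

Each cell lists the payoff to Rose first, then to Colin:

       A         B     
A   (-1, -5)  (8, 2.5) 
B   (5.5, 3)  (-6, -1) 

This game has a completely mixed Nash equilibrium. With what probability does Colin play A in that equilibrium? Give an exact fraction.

Let q be the probability that Colin plays A. In a completely mixed equilibrium, Rose must be indifferent between A and B.
Rose's expected payoff from A is −q + 8(1−q); from B it is 5.5q − 6(1−q).
Setting these equal: −9q + 8 = 11.5q − 6, so q = 28/41.

28/41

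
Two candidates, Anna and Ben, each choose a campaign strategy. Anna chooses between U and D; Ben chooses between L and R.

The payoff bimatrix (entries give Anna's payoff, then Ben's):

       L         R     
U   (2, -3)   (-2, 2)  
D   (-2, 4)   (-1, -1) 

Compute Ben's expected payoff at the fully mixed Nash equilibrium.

First find x, the probability Anna plays U, from Ben's indifference between L and R: −3x + 4(1−x) = 2x − (1−x), giving x = 1/2.
Since Ben is indifferent in equilibrium, Ben's expected payoff equals the payoff from either column against (1/2, 1/2). Using L: −3(1/2) + 4(1/2) = 1/2.

1/2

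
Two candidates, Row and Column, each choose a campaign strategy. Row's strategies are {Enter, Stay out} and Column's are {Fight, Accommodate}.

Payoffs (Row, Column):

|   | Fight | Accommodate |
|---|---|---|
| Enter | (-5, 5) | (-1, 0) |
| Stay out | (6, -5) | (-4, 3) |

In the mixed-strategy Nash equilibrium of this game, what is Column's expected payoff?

15/13

First find x, the probability Row plays Enter, from Column's indifference between Fight and Accommodate: 5x − 5(1−x) = 3(1−x), giving x = 8/13.
Since Column is indifferent in equilibrium, Column's expected payoff equals the payoff from either column against (8/13, 5/13). Using Fight: 5(8/13) − 5(5/13) = 15/13.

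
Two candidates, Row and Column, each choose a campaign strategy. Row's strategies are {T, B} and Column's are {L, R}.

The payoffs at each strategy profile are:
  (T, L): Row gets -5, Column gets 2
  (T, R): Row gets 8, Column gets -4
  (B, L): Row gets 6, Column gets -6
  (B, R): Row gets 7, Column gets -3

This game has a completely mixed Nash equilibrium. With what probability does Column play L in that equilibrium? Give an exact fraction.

1/12

Let c be the probability that Column plays L. In a completely mixed equilibrium, Row must be indifferent between T and B.
Row's expected payoff from T is −5c + 8(1−c); from B it is 6c + 7(1−c).
Setting these equal: −13c + 8 = −c + 7, so c = 1/12.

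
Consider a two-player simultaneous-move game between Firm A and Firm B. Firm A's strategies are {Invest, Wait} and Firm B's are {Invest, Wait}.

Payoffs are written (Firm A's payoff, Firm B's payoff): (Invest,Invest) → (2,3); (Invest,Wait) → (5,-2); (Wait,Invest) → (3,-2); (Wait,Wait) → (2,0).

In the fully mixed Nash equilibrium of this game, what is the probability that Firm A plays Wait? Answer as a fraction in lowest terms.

Let x be the probability that Firm A plays Invest. In a completely mixed equilibrium, Firm B must be indifferent between Invest and Wait.
Firm B's expected payoff from Invest is 3x − 2(1−x); from Wait it is −2x.
Setting these equal: 5x − 2 = −2x, so x = 2/7.
Therefore Firm A plays Wait with probability 1 − 2/7 = 5/7.

5/7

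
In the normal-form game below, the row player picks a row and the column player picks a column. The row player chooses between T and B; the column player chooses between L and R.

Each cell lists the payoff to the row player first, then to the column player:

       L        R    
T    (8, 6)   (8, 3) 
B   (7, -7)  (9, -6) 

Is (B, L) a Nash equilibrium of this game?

No

At (B, L), the row player earns 7; switching to T would give 8, so the row player would deviate.
The column player earns -7; switching to R would give -6, so the column player would deviate.
Since at least one player can profitably deviate, this is not a Nash equilibrium.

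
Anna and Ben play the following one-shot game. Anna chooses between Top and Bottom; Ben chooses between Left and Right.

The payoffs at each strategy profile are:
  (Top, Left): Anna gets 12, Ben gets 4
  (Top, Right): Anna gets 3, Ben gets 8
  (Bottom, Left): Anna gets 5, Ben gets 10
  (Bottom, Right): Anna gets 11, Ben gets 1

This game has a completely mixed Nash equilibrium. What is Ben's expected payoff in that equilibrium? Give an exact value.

First find p, the probability Anna plays Top, from Ben's indifference between Left and Right: 4p + 10(1−p) = 8p + (1−p), giving p = 9/13.
Since Ben is indifferent in equilibrium, Ben's expected payoff equals the payoff from either column against (9/13, 4/13). Using Left: 4(9/13) + 10(4/13) = 76/13.

76/13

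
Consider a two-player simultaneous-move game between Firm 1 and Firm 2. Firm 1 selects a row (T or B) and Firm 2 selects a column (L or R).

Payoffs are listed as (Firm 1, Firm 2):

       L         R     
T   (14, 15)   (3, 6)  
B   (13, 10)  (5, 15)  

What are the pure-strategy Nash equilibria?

(T, L): Firm 1 gets 14 ≥ 13 from B, and Firm 2 gets 15 ≥ 6 from R — Nash equilibrium.
(T, R): Firm 1 prefers B (5 > 3); Firm 2 prefers L (15 > 6) — not an equilibrium.
(B, L): Firm 1 prefers T (14 > 13); Firm 2 prefers R (15 > 10) — not an equilibrium.
(B, R): Firm 1 gets 5 ≥ 3 from T, and Firm 2 gets 15 ≥ 10 from L — Nash equilibrium.

(T, L) and (B, R)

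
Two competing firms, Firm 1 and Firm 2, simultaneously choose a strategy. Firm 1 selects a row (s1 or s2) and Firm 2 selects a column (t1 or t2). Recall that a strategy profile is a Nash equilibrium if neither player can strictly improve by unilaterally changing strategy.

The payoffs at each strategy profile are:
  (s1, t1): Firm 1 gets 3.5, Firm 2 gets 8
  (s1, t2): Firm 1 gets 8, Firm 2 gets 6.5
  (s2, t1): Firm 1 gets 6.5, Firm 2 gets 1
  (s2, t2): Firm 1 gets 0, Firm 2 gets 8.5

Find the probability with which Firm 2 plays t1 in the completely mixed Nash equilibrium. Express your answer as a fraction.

8/11

Let c be the probability that Firm 2 plays t1. In a completely mixed equilibrium, Firm 1 must be indifferent between s1 and s2.
Firm 1's expected payoff from s1 is 3.5c + 8(1−c); from s2 it is 6.5c.
Setting these equal: −4.5c + 8 = 6.5c, so c = 8/11.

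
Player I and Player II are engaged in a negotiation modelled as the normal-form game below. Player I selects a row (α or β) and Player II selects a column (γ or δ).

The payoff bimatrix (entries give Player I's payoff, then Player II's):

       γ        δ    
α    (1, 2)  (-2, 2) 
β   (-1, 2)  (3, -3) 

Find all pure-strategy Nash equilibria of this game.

(α, γ)

(α, γ): Player I gets 1 ≥ -1 from β, and Player II gets 2 ≥ 2 from δ — Nash equilibrium.
(α, δ): Player I prefers β (3 > -2) — not an equilibrium.
(β, γ): Player I prefers α (1 > -1) — not an equilibrium.
(β, δ): Player II prefers γ (2 > -3) — not an equilibrium.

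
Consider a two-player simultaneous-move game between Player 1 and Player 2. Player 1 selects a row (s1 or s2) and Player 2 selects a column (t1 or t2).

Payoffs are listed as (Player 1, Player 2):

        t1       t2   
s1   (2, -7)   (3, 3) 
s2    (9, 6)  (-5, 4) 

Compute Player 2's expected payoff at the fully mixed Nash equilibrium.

23/6

First find x, the probability Player 1 plays s1, from Player 2's indifference between t1 and t2: −7x + 6(1−x) = 3x + 4(1−x), giving x = 1/6.
Since Player 2 is indifferent in equilibrium, Player 2's expected payoff equals the payoff from either column against (1/6, 5/6). Using t1: −7(1/6) + 6(5/6) = 23/6.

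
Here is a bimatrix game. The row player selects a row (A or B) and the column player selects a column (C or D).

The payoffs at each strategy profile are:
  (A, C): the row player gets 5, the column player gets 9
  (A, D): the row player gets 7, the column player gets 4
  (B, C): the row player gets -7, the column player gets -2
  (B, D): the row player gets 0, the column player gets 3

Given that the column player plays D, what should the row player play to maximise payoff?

A

Against D, the row player earns 7 from A and 0 from B.
So A is the best response.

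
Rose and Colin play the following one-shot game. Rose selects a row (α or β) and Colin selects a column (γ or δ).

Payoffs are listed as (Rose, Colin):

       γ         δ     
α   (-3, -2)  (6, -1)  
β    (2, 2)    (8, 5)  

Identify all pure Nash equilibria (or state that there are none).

(β, δ)

(α, γ): Rose prefers β (2 > -3); Colin prefers δ (-1 > -2) — not an equilibrium.
(α, δ): Rose prefers β (8 > 6) — not an equilibrium.
(β, γ): Colin prefers δ (5 > 2) — not an equilibrium.
(β, δ): Rose gets 8 ≥ 6 from α, and Colin gets 5 ≥ 2 from γ — Nash equilibrium.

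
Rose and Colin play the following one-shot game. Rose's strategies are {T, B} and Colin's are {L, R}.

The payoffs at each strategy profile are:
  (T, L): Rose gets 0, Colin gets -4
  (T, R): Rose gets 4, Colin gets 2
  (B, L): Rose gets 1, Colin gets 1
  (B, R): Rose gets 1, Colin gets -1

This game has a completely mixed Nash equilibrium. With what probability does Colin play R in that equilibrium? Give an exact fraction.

1/4

Let q be the probability that Colin plays L. In a completely mixed equilibrium, Rose must be indifferent between T and B.
Rose's expected payoff from T is 4(1−q); from B it is q + (1−q).
Setting these equal: −4q + 4 = 1, so q = 3/4.
Therefore Colin plays R with probability 1 − 3/4 = 1/4.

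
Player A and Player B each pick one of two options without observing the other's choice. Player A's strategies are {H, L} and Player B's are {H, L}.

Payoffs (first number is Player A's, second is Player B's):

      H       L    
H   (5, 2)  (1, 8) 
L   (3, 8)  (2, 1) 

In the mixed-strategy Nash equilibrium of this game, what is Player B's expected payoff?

62/13

First find x, the probability Player A plays H, from Player B's indifference between H and L: 2x + 8(1−x) = 8x + (1−x), giving x = 7/13.
Since Player B is indifferent in equilibrium, Player B's expected payoff equals the payoff from either column against (7/13, 6/13). Using H: 2(7/13) + 8(6/13) = 62/13.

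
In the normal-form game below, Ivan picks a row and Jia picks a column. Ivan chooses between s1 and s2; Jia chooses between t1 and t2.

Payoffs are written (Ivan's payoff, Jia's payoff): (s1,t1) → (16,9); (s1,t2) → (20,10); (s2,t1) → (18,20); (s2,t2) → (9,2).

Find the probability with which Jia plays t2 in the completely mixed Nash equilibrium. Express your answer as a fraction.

Let y be the probability that Jia plays t1. In a completely mixed equilibrium, Ivan must be indifferent between s1 and s2.
Ivan's expected payoff from s1 is 16y + 20(1−y); from s2 it is 18y + 9(1−y).
Setting these equal: −4y + 20 = 9y + 9, so y = 11/13.
Therefore Jia plays t2 with probability 1 − 11/13 = 2/13.

2/13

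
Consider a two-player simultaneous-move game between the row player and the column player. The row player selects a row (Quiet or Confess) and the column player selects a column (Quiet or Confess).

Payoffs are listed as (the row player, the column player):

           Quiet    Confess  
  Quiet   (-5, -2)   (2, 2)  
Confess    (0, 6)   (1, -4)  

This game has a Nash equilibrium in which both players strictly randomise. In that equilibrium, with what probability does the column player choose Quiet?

Let c be the probability that the column player plays Quiet. In a completely mixed equilibrium, the row player must be indifferent between Quiet and Confess.
The row player's expected payoff from Quiet is −5c + 2(1−c); from Confess it is (1−c).
Setting these equal: −7c + 2 = −c + 1, so c = 1/6.

1/6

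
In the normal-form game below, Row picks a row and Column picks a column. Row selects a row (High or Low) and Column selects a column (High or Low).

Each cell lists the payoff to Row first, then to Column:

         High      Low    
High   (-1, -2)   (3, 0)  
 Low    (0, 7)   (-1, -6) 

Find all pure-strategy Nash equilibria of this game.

(High, Low) and (Low, High)

(High, High): Row prefers Low (0 > -1); Column prefers Low (0 > -2) — not an equilibrium.
(High, Low): Row gets 3 ≥ -1 from Low, and Column gets 0 ≥ -2 from High — Nash equilibrium.
(Low, High): Row gets 0 ≥ -1 from High, and Column gets 7 ≥ -6 from Low — Nash equilibrium.
(Low, Low): Row prefers High (3 > -1); Column prefers High (7 > -6) — not an equilibrium.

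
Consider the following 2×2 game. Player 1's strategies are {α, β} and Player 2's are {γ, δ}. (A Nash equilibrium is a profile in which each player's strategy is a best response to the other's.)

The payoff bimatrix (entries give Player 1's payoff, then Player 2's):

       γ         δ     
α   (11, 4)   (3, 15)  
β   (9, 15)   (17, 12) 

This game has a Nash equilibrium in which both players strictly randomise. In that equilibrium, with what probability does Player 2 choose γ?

7/8

Let y be the probability that Player 2 plays γ. In a completely mixed equilibrium, Player 1 must be indifferent between α and β.
Player 1's expected payoff from α is 11y + 3(1−y); from β it is 9y + 17(1−y).
Setting these equal: 8y + 3 = −8y + 17, so y = 7/8.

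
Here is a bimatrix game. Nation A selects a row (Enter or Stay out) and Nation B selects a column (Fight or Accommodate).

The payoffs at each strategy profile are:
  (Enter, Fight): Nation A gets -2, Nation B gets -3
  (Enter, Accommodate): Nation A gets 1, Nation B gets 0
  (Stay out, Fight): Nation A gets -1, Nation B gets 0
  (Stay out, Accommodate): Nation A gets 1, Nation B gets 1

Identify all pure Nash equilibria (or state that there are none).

(Enter, Accommodate) and (Stay out, Accommodate)

(Enter, Fight): Nation A prefers Stay out (-1 > -2); Nation B prefers Accommodate (0 > -3) — not an equilibrium.
(Enter, Accommodate): Nation A gets 1 ≥ 1 from Stay out, and Nation B gets 0 ≥ -3 from Fight — Nash equilibrium.
(Stay out, Fight): Nation B prefers Accommodate (1 > 0) — not an equilibrium.
(Stay out, Accommodate): Nation A gets 1 ≥ 1 from Enter, and Nation B gets 1 ≥ 0 from Fight — Nash equilibrium.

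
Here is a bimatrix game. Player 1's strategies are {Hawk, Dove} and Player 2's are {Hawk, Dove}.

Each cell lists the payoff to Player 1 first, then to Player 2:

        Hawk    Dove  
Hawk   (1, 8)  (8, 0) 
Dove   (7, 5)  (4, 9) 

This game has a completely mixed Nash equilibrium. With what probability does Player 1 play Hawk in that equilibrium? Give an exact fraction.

1/3

Let x be the probability that Player 1 plays Hawk. In a completely mixed equilibrium, Player 2 must be indifferent between Hawk and Dove.
Player 2's expected payoff from Hawk is 8x + 5(1−x); from Dove it is 9(1−x).
Setting these equal: 3x + 5 = −9x + 9, so x = 1/3.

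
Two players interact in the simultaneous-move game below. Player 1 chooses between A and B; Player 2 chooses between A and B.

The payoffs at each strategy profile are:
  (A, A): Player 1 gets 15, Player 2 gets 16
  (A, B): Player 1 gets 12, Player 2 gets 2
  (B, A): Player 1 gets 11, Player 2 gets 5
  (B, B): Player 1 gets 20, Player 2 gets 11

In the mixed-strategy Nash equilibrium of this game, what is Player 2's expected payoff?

First find p, the probability Player 1 plays A, from Player 2's indifference between A and B: 16p + 5(1−p) = 2p + 11(1−p), giving p = 3/10.
Since Player 2 is indifferent in equilibrium, Player 2's expected payoff equals the payoff from either column against (3/10, 7/10). Using A: 16(3/10) + 5(7/10) = 83/10.

83/10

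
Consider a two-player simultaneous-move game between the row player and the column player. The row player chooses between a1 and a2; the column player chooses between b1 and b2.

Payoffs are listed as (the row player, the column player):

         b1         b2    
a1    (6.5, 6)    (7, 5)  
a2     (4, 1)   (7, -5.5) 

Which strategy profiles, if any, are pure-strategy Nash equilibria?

(a1, b1): the row player gets 6.5 ≥ 4 from a2, and the column player gets 6 ≥ 5 from b2 — Nash equilibrium.
(a1, b2): the column player prefers b1 (6 > 5) — not an equilibrium.
(a2, b1): the row player prefers a1 (6.5 > 4) — not an equilibrium.
(a2, b2): the column player prefers b1 (1 > -5.5) — not an equilibrium.

(a1, b1)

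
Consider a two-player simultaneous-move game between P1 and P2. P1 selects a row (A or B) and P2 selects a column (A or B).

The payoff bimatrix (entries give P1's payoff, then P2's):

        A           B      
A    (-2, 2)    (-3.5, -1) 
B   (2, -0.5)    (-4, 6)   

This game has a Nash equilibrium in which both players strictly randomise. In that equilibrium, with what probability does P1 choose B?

Let x be the probability that P1 plays A. In a completely mixed equilibrium, P2 must be indifferent between A and B.
P2's expected payoff from A is 2x − 0.5(1−x); from B it is −x + 6(1−x).
Setting these equal: 2.5x − 0.5 = −7x + 6, so x = 13/19.
Therefore P1 plays B with probability 1 − 13/19 = 6/19.

6/19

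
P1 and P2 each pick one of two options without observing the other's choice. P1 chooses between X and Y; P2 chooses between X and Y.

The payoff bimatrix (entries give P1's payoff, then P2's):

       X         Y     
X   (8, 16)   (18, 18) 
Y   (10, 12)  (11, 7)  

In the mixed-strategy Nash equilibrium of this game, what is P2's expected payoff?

104/7

First find p, the probability P1 plays X, from P2's indifference between X and Y: 16p + 12(1−p) = 18p + 7(1−p), giving p = 5/7.
Since P2 is indifferent in equilibrium, P2's expected payoff equals the payoff from either column against (5/7, 2/7). Using X: 16(5/7) + 12(2/7) = 104/7.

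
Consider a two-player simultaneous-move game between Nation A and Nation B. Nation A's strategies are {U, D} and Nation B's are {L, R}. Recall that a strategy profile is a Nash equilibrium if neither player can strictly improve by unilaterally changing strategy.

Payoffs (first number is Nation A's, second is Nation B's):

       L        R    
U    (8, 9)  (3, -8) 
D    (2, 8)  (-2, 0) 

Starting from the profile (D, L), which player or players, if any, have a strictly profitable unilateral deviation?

Nation A

Nation A at (D, L) earns 2; deviating to U yields 8 — a strict improvement.
Nation B earns 8; deviating to R yields 0 — not better.
Only Nation A has a strictly profitable deviation.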